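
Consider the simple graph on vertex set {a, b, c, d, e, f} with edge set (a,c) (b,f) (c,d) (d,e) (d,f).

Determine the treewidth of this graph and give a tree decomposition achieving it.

Every bag has size at most 2, so the width is 2 − 1 = 1 and tw(G) ≤ 1. Since G has at least one edge (e.g. e–d), it is not an edgeless graph, so tw(G) ≥ 1. Combining the bounds, tw(G) = 1.

Treewidth 1.
Bags: B1 = {d, e}  B2 = {c, d}  B3 = {d, f}  B4 = {a, c}  B5 = {b, f}
Tree: B1–B2, B1–B3, B2–B4, B3–B5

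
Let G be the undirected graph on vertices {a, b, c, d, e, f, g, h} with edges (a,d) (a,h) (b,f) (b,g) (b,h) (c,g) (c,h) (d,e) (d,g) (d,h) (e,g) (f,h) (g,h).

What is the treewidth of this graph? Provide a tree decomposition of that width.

Each bag holds 3 vertices, so the decomposition has width 2, which upper-bounds the treewidth. Conversely, {d, e, g} is a clique of size 3, and the vertices of any clique must share a bag in every tree decomposition; so some bag has ≥ 3 vertices and tw(G) ≥ 2. Combining the bounds, tw(G) = 2.

Treewidth 2.
Bags: B1 = {b, g, h}  B2 = {d, g, h}  B3 = {a, d, h}  B4 = {c, g, h}  B5 = {b, f, h}  B6 = {d, e, g}
Tree: B1–B2, B2–B3, B1–B4, B1–B5, B2–B6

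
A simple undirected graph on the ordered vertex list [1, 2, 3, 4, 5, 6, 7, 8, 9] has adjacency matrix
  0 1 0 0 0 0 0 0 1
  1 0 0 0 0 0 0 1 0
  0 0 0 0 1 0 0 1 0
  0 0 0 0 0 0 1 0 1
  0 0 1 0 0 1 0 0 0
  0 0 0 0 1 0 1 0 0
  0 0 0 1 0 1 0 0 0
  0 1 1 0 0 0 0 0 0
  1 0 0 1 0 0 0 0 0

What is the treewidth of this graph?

A width-2 tree decomposition is:
Bags: B1 = {2, 3, 8}  B2 = {2, 3, 5}  B3 = {2, 5, 6}  B4 = {2, 6, 7}  B5 = {2, 4, 7}  B6 = {2, 4, 9}  B7 = {1, 2, 9}
Tree: B1–B2, B2–B3, B3–B4, B4–B5, B5–B6, B6–B7
Every bag has size at most 3, so the width is 3 − 1 = 2 and tw(G) ≤ 2. The edges 2–8–3–5–6–7–4–9–1–2 form a cycle, so G is not a tree and its treewidth is at least 2. Combining the bounds, tw(G) = 2.

2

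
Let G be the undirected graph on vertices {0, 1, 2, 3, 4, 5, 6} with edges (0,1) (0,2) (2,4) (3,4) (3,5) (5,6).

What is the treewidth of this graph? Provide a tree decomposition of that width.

Each bag holds 2 vertices, so the decomposition has width 1, which upper-bounds the treewidth. Any graph with an edge has treewidth ≥ 1, and G has the edge 1–0. Hence tw(G) = 1 exactly.

Treewidth 1.
Bags: B1 = {0, 1}  B2 = {0, 2}  B3 = {2, 4}  B4 = {3, 4}  B5 = {3, 5}  B6 = {5, 6}
Tree: B1–B2, B2–B3, B3–B4, B4–B5, B5–B6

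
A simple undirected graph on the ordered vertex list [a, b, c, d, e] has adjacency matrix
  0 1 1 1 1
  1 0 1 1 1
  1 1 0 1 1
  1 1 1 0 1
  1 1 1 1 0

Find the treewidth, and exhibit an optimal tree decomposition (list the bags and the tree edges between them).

A single bag containing all 5 vertices is trivially a valid decomposition of width 4. For the lower bound, the 5 vertices {a, b, c, d, e} are pairwise adjacent, and any tree decomposition puts a clique entirely inside one bag — forcing width ≥ 4. Therefore the treewidth is 4.

Treewidth 4.
One optimal decomposition is:
Bags: B1 = {a, b, c, d, e}
Tree: (single bag)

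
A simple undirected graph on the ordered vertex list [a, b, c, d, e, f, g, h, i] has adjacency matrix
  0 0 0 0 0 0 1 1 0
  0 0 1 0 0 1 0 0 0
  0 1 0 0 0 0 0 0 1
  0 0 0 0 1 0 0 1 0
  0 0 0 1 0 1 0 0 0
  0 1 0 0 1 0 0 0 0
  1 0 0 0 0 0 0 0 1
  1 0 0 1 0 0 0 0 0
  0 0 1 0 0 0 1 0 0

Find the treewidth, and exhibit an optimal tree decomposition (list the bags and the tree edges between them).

Treewidth 2.
One optimal decomposition is:
Bags: B1 = {a, d, h}  B2 = {a, d, e}  B3 = {a, e, f}  B4 = {a, b, f}  B5 = {a, b, c}  B6 = {a, c, i}  B7 = {a, g, i}
Tree: B1–B2, B2–B3, B3–B4, B4–B5, B5–B6, B6–B7

Every bag has size at most 3, so the width is 3 − 1 = 2 and tw(G) ≤ 2. Since a–h–d–e–f–b–c–i–g–a is a cycle in G, G is not acyclic. Forests are exactly the graphs of treewidth ≤ 1, so tw(G) ≥ 2. The upper and lower bounds meet at 2, so that is the treewidth.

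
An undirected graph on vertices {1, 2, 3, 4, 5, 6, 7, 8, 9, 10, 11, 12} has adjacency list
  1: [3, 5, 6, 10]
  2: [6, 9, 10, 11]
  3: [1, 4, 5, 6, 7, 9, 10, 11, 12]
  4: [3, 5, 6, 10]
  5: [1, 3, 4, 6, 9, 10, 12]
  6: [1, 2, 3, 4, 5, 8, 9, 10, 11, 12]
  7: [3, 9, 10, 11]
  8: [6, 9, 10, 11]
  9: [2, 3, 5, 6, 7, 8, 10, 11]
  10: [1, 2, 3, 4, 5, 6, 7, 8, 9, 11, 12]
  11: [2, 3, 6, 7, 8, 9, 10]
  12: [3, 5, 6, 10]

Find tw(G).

4

A width-4 tree decomposition is:
Bags: B1 = {3, 5, 6, 9, 10}  B2 = {3, 6, 9, 10, 11}  B3 = {1, 3, 5, 6, 10}  B4 = {3, 7, 9, 10, 11}  B5 = {3, 4, 5, 6, 10}  B6 = {6, 8, 9, 10, 11}  B7 = {3, 5, 6, 10, 12}  B8 = {2, 6, 9, 10, 11}
Tree: B1–B2, B1–B3, B2–B4, B1–B5, B2–B6, B5–B7, B6–B8
The largest bag has 5 vertices, giving width 4; this decomposition certifies tw(G) ≤ 4. On the other hand G contains the 5-clique {6, 8, 9, 10, 11}. A clique must lie in a single bag of any decomposition, so no decomposition can have width below 4. The upper and lower bounds meet at 4, so that is the treewidth.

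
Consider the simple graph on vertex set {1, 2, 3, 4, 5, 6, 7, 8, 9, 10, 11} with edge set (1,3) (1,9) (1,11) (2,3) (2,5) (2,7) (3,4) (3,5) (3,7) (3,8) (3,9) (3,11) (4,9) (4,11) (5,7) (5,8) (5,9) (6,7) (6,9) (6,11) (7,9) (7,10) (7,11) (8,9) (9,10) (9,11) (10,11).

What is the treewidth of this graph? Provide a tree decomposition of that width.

Every bag has size at most 4, so the width is 4 − 1 = 3 and tw(G) ≤ 3. Conversely, {7, 9, 10, 11} is a clique of size 4, and the vertices of any clique must share a bag in every tree decomposition; so some bag has ≥ 4 vertices and tw(G) ≥ 3. Therefore the treewidth is 3.

Treewidth 3.
One such decomposition:
Bags: B1 = {6, 7, 9, 11}  B2 = {3, 7, 9, 11}  B3 = {3, 4, 9, 11}  B4 = {3, 5, 7, 9}  B5 = {2, 3, 5, 7}  B6 = {3, 5, 8, 9}  B7 = {1, 3, 9, 11}  B8 = {7, 9, 10, 11}
Tree: B1–B2, B2–B3, B2–B4, B4–B5, B4–B6, B3–B7, B2–B8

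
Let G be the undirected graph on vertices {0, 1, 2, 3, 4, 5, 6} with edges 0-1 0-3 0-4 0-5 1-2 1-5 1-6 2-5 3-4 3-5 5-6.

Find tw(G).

2

A width-2 tree decomposition is:
Bags: B1 = {0, 3, 5}  B2 = {0, 1, 5}  B3 = {1, 2, 5}  B4 = {0, 3, 4}  B5 = {1, 5, 6}
Tree: B1–B2, B2–B3, B1–B4, B2–B5
The largest bag has 3 vertices, giving width 2; this decomposition certifies tw(G) ≤ 2. Conversely, {0, 3, 4} is a clique of size 3, and the vertices of any clique must share a bag in every tree decomposition; so some bag has ≥ 3 vertices and tw(G) ≥ 2. The upper and lower bounds meet at 2, so that is the treewidth.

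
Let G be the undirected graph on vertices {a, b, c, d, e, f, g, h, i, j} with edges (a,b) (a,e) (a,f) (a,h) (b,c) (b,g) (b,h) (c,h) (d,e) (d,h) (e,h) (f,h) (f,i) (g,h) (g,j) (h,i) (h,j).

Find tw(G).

A width-2 tree decomposition is:
Bags: B1 = {a, b, h}  B2 = {b, g, h}  B3 = {a, f, h}  B4 = {a, e, h}  B5 = {b, c, h}  B6 = {f, h, i}  B7 = {g, h, j}  B8 = {d, e, h}
Tree: B1–B2, B1–B3, B1–B4, B2–B5, B3–B6, B2–B7, B4–B8
The largest bag has 3 vertices, giving width 2; this decomposition certifies tw(G) ≤ 2. For the lower bound, the 3 vertices {d, e, h} are pairwise adjacent, and any tree decomposition puts a clique entirely inside one bag — forcing width ≥ 2. Therefore the treewidth is 2.

2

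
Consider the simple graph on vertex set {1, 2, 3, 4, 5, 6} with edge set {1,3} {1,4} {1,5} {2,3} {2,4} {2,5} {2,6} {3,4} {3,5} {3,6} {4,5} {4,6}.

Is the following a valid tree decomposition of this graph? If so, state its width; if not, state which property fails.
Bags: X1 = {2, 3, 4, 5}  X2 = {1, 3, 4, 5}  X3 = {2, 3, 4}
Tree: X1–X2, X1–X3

No — vertex 6 appears in no bag.

A tree decomposition must satisfy three properties: every vertex lies in some bag; for every edge, both endpoints lie together in some bag; and for every vertex, the bags containing it form a connected subtree. Here vertex 6 appears in no bag, so the decomposition is invalid.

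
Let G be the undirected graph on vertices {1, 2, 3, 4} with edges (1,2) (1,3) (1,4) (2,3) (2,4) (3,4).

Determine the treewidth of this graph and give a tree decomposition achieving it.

A single bag containing all 4 vertices is trivially a valid decomposition of width 3. Conversely, {1, 2, 3, 4} is a clique of size 4, and the vertices of any clique must share a bag in every tree decomposition; so some bag has ≥ 4 vertices and tw(G) ≥ 3. Hence tw(G) = 3 exactly.

Treewidth 3.
Bags: B1 = {1, 2, 3, 4}
Tree: (single bag)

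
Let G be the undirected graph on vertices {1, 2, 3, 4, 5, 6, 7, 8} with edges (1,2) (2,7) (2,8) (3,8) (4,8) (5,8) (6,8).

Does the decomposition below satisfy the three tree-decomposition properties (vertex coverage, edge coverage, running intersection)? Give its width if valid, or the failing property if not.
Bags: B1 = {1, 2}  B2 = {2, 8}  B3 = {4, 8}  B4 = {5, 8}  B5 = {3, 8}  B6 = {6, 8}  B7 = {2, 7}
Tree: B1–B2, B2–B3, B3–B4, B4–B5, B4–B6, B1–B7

Yes; width 1.

Checking the three conditions: (i) the bags cover all of {1, 2, 3, 4, 5, 6, 7, 8}; (ii) for each edge, some bag contains both endpoints; (iii) the bags containing any fixed vertex form a subtree. All hold, so the decomposition is valid with width 2 − 1 = 1.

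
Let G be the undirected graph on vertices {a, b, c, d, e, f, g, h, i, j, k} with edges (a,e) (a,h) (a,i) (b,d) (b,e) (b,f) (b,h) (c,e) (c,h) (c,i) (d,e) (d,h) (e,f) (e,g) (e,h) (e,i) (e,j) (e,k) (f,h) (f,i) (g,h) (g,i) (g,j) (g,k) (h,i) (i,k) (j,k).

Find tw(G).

3

A width-3 tree decomposition is:
Bags: B1 = {a, e, h, i}  B2 = {e, f, h, i}  B3 = {e, g, h, i}  B4 = {e, g, i, k}  B5 = {b, e, f, h}  B6 = {c, e, h, i}  B7 = {b, d, e, h}  B8 = {e, g, j, k}
Tree: B1–B2, B2–B3, B3–B4, B2–B5, B1–B6, B5–B7, B4–B8
Every bag has size at most 4, so the width is 4 − 1 = 3 and tw(G) ≤ 3. Conversely, {e, g, j, k} is a clique of size 4, and the vertices of any clique must share a bag in every tree decomposition; so some bag has ≥ 4 vertices and tw(G) ≥ 3. The upper and lower bounds meet at 3, so that is the treewidth.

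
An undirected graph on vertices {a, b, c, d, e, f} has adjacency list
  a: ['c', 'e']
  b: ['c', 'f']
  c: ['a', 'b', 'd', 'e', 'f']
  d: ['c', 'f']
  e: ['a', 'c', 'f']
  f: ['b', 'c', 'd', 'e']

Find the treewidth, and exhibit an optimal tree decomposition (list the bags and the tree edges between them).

Treewidth 2.
One such decomposition:
Bags: B1 = {c, e, f}  B2 = {b, c, f}  B3 = {c, d, f}  B4 = {a, c, e}
Tree: B1–B2, B1–B3, B1–B4

Each bag holds 3 vertices, so the decomposition has width 2, which upper-bounds the treewidth. Conversely, {a, c, e} is a clique of size 3, and the vertices of any clique must share a bag in every tree decomposition; so some bag has ≥ 3 vertices and tw(G) ≥ 2. The upper and lower bounds meet at 2, so that is the treewidth.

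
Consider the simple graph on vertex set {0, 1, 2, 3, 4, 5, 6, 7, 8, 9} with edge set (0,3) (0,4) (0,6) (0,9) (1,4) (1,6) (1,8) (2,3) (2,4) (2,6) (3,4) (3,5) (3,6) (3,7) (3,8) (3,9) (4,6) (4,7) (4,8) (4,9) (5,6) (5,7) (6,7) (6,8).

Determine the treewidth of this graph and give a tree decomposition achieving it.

Every bag has size at most 4, so the width is 4 − 1 = 3 and tw(G) ≤ 3. Conversely, {1, 4, 6, 8} is a clique of size 4, and the vertices of any clique must share a bag in every tree decomposition; so some bag has ≥ 4 vertices and tw(G) ≥ 3. The upper and lower bounds meet at 3, so that is the treewidth.

Treewidth 3.
One optimal decomposition is:
Bags: B1 = {3, 4, 6, 8}  B2 = {3, 4, 6, 7}  B3 = {2, 3, 4, 6}  B4 = {1, 4, 6, 8}  B5 = {0, 3, 4, 6}  B6 = {0, 3, 4, 9}  B7 = {3, 5, 6, 7}
Tree: B1–B2, B1–B3, B1–B4, B1–B5, B5–B6, B2–B7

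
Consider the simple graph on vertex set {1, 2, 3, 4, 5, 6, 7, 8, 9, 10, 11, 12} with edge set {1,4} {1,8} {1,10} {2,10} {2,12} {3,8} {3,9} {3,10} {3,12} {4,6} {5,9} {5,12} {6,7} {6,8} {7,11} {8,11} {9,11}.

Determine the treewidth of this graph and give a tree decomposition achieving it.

Treewidth 3.
Bags: B1 = {2, 5, 9, 12}  B2 = {2, 3, 9, 12}  B3 = {2, 3, 9, 10}  B4 = {3, 9, 10, 11}  B5 = {3, 8, 10, 11}  B6 = {1, 8, 10, 11}  B7 = {1, 7, 8, 11}  B8 = {1, 6, 7, 8}  B9 = {1, 4, 6, 7}
Tree: B1–B2, B2–B3, B3–B4, B4–B5, B5–B6, B6–B7, B7–B8, B8–B9

Each bag holds 4 vertices, so the decomposition has width 3, which upper-bounds the treewidth. For the lower bound: the 4 vertex sets {2,5,12}, {9}, {3}, {1,8,10,11} are disjoint, each induces a connected subgraph, and every pair is joined by at least one edge of G. Contracting each set to a single vertex therefore yields K_{4} as a minor, and since treewidth is minor-monotone, tw(G) ≥ tw(K_{4}) = 3. Therefore the treewidth is 3.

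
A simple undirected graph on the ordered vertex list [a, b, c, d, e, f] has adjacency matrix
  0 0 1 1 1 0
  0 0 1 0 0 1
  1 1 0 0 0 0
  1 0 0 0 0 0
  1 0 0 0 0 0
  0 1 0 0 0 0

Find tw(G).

1

A width-1 tree decomposition is:
Bags: B1 = {a, d}  B2 = {a, c}  B3 = {b, c}  B4 = {a, e}  B5 = {b, f}
Tree: B1–B2, B2–B3, B1–B4, B3–B5
Each bag holds 2 vertices, so the decomposition has width 1, which upper-bounds the treewidth. G has an edge, so its treewidth is at least 1. The upper and lower bounds meet at 1, so that is the treewidth.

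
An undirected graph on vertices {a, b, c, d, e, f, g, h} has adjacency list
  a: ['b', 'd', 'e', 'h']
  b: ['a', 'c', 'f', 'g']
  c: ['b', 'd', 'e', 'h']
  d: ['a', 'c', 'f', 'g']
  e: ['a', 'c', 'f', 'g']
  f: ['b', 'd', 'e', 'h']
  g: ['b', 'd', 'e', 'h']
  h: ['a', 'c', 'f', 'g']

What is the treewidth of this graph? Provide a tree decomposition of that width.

The largest bag has 5 vertices, giving width 4; this decomposition certifies tw(G) ≤ 4. For the lower bound: the 5 vertex sets {c,d}, {e,f}, {a,b}, {h}, {g} are disjoint, each induces a connected subgraph, and every pair is joined by at least one edge of G. Contracting each set to a single vertex therefore yields K_{5} as a minor, and since treewidth is minor-monotone, tw(G) ≥ tw(K_{5}) = 4. The upper and lower bounds meet at 4, so that is the treewidth.

Treewidth 4.
Bags: B1 = {b, c, d, e, h}  B2 = {b, d, e, f, h}  B3 = {a, b, d, e, h}  B4 = {b, d, e, g, h}
Tree: B1–B2, B2–B3, B3–B4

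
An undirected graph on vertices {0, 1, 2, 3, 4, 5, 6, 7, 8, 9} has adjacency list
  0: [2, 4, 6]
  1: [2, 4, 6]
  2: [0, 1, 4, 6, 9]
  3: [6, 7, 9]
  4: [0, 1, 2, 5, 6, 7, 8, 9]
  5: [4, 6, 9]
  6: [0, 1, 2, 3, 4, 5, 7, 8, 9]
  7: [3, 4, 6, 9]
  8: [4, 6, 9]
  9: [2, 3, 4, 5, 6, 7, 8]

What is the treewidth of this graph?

A width-3 tree decomposition is:
Bags: B1 = {0, 2, 4, 6}  B2 = {2, 4, 6, 9}  B3 = {4, 5, 6, 9}  B4 = {4, 6, 7, 9}  B5 = {1, 2, 4, 6}  B6 = {4, 6, 8, 9}  B7 = {3, 6, 7, 9}
Tree: B1–B2, B2–B3, B2–B4, B1–B5, B2–B6, B4–B7
The largest bag has 4 vertices, giving width 3; this decomposition certifies tw(G) ≤ 3. For the lower bound, the 4 vertices {3, 6, 7, 9} are pairwise adjacent, and any tree decomposition puts a clique entirely inside one bag — forcing width ≥ 3. Hence tw(G) = 3 exactly.

3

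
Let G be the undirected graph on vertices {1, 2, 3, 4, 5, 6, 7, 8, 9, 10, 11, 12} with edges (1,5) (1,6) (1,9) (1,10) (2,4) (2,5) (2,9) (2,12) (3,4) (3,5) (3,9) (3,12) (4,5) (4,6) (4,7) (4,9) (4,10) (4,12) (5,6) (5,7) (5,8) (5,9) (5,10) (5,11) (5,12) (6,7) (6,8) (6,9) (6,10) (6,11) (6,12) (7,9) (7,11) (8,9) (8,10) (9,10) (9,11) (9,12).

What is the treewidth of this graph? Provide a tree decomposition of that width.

Treewidth 4.
One optimal decomposition is:
Bags: B1 = {4, 5, 6, 9, 10}  B2 = {4, 5, 6, 9, 12}  B3 = {4, 5, 6, 7, 9}  B4 = {1, 5, 6, 9, 10}  B5 = {2, 4, 5, 9, 12}  B6 = {5, 6, 8, 9, 10}  B7 = {3, 4, 5, 9, 12}  B8 = {5, 6, 7, 9, 11}
Tree: B1–B2, B1–B3, B1–B4, B2–B5, B4–B6, B5–B7, B3–B8

The largest bag has 5 vertices, giving width 4; this decomposition certifies tw(G) ≤ 4. On the other hand G contains the 5-clique {2, 4, 5, 9, 12}. A clique must lie in a single bag of any decomposition, so no decomposition can have width below 4. Combining the bounds, tw(G) = 4.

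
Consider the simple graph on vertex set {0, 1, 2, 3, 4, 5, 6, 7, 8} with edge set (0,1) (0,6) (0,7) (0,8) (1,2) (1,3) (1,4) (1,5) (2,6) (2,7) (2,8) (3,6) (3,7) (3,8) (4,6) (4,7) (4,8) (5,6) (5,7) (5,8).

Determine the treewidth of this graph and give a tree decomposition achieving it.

Treewidth 4.
Bags: B1 = {1, 2, 6, 7, 8}  B2 = {1, 5, 6, 7, 8}  B3 = {0, 1, 6, 7, 8}  B4 = {1, 3, 6, 7, 8}  B5 = {1, 4, 6, 7, 8}
Tree: B1–B2, B2–B3, B3–B4, B4–B5

Each bag holds 5 vertices, so the decomposition has width 4, which upper-bounds the treewidth. For the lower bound: the 5 vertex sets {1,2}, {5,7}, {0,6}, {8}, {3} are disjoint, each induces a connected subgraph, and every pair is joined by at least one edge of G. Contracting each set to a single vertex therefore yields K_{5} as a minor, and since treewidth is minor-monotone, tw(G) ≥ tw(K_{5}) = 4. Combining the bounds, tw(G) = 4.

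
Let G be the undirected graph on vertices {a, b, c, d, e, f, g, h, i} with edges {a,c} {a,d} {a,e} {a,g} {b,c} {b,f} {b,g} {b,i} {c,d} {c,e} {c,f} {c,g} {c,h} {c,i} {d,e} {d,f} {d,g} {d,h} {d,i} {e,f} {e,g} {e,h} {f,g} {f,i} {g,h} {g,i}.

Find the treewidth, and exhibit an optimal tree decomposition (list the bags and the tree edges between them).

The largest bag has 5 vertices, giving width 4; this decomposition certifies tw(G) ≤ 4. Conversely, {c, d, e, g, h} is a clique of size 5, and the vertices of any clique must share a bag in every tree decomposition; so some bag has ≥ 5 vertices and tw(G) ≥ 4. Therefore the treewidth is 4.

Treewidth 4.
One optimal decomposition is:
Bags: B1 = {c, d, e, f, g}  B2 = {a, c, d, e, g}  B3 = {c, d, f, g, i}  B4 = {b, c, f, g, i}  B5 = {c, d, e, g, h}
Tree: B1–B2, B1–B3, B3–B4, B1–B5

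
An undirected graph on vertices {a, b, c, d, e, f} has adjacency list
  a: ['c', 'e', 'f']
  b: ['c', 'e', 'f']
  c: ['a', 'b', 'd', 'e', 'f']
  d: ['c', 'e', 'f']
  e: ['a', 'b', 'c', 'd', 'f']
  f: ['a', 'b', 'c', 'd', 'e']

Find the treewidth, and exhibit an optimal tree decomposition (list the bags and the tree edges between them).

Treewidth 3.
Bags: B1 = {b, c, e, f}  B2 = {a, c, e, f}  B3 = {c, d, e, f}
Tree: B1–B2, B2–B3

The largest bag has 4 vertices, giving width 3; this decomposition certifies tw(G) ≤ 3. Conversely, {c, d, e, f} is a clique of size 4, and the vertices of any clique must share a bag in every tree decomposition; so some bag has ≥ 4 vertices and tw(G) ≥ 3. Therefore the treewidth is 3.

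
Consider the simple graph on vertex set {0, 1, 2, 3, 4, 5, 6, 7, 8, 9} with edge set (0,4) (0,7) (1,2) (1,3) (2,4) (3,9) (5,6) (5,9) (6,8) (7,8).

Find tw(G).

A width-2 tree decomposition is:
Bags: B1 = {1, 3, 9}  B2 = {1, 2, 9}  B3 = {2, 4, 9}  B4 = {0, 4, 9}  B5 = {0, 7, 9}  B6 = {7, 8, 9}  B7 = {6, 8, 9}  B8 = {5, 6, 9}
Tree: B1–B2, B2–B3, B3–B4, B4–B5, B5–B6, B6–B7, B7–B8
Each bag holds 3 vertices, so the decomposition has width 2, which upper-bounds the treewidth. Since 9–3–1–2–4–0–7–8–6–5–9 is a cycle in G, G is not acyclic. Forests are exactly the graphs of treewidth ≤ 1, so tw(G) ≥ 2. The upper and lower bounds meet at 2, so that is the treewidth.

2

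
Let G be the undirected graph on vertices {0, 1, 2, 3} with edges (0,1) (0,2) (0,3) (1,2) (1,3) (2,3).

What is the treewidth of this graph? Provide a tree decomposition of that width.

Treewidth 3.
One optimal decomposition is:
Bags: B1 = {0, 1, 2, 3}
Tree: (single bag)

A single bag containing all 4 vertices is trivially a valid decomposition of width 3. On the other hand G contains the 4-clique {0, 1, 2, 3}. A clique must lie in a single bag of any decomposition, so no decomposition can have width below 3. Combining the bounds, tw(G) = 3.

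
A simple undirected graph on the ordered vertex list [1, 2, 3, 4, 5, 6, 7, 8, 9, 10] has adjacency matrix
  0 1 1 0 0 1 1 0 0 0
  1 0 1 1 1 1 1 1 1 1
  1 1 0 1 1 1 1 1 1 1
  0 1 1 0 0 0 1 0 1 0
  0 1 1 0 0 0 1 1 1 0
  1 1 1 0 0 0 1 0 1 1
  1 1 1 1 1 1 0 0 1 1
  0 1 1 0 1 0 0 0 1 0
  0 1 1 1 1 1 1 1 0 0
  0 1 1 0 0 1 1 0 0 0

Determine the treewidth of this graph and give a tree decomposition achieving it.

Treewidth 4.
One such decomposition:
Bags: B1 = {1, 2, 3, 6, 7}  B2 = {2, 3, 6, 7, 9}  B3 = {2, 3, 5, 7, 9}  B4 = {2, 3, 4, 7, 9}  B5 = {2, 3, 6, 7, 10}  B6 = {2, 3, 5, 8, 9}
Tree: B1–B2, B2–B3, B2–B4, B1–B5, B3–B6

Every bag has size at most 5, so the width is 5 − 1 = 4 and tw(G) ≤ 4. Conversely, {2, 3, 5, 8, 9} is a clique of size 5, and the vertices of any clique must share a bag in every tree decomposition; so some bag has ≥ 5 vertices and tw(G) ≥ 4. The upper and lower bounds meet at 4, so that is the treewidth.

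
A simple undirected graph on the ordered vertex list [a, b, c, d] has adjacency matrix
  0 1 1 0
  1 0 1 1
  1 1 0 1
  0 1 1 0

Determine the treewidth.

A width-2 tree decomposition is:
Bags: B1 = {b, c, d}  B2 = {a, b, c}
Tree: B1–B2
The largest bag has 3 vertices, giving width 2; this decomposition certifies tw(G) ≤ 2. On the other hand G contains the 3-clique {b, c, d}. A clique must lie in a single bag of any decomposition, so no decomposition can have width below 2. Therefore the treewidth is 2.

2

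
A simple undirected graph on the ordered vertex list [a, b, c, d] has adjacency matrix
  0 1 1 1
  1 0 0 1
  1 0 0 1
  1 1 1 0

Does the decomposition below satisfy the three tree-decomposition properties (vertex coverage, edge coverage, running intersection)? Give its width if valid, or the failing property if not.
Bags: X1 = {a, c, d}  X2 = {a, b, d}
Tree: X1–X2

Checking the three conditions: (i) the bags cover all of {a, b, c, d}; (ii) for each edge, some bag contains both endpoints; (iii) the bags containing any fixed vertex form a subtree. All hold, so the decomposition is valid with width 3 − 1 = 2.

Yes; width 2.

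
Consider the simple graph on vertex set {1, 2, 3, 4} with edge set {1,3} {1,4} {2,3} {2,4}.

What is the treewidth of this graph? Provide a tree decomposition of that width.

Treewidth 2.
Bags: B1 = {2, 3, 4}  B2 = {1, 3, 4}
Tree: B1–B2

Every bag has size at most 3, so the width is 3 − 1 = 2 and tw(G) ≤ 2. Since 3–2–4–1–3 is a cycle in G, G is not acyclic. Forests are exactly the graphs of treewidth ≤ 1, so tw(G) ≥ 2. Therefore the treewidth is 2.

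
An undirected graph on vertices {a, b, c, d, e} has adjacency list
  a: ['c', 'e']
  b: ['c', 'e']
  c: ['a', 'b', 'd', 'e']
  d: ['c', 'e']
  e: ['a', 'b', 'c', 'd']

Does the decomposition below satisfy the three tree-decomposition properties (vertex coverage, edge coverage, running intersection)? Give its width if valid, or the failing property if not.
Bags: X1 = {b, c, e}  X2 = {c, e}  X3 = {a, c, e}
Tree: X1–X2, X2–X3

A tree decomposition must satisfy three properties: every vertex lies in some bag; for every edge, both endpoints lie together in some bag; and for every vertex, the bags containing it form a connected subtree. Here vertex d appears in no bag, so the decomposition is invalid.

No — vertex d appears in no bag.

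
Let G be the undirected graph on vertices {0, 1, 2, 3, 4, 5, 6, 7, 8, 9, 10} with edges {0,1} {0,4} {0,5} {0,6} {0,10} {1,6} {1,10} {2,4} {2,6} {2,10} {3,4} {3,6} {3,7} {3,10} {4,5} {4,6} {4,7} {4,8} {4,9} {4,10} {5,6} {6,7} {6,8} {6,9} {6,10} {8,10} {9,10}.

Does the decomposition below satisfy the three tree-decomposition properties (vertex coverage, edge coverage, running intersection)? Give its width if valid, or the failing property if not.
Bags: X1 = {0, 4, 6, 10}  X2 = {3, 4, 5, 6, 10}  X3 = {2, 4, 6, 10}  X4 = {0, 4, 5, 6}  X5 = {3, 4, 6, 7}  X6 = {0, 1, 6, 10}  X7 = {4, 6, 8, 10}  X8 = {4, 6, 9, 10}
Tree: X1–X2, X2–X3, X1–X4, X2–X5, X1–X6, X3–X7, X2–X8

A tree decomposition must satisfy three properties: every vertex lies in some bag; for every edge, both endpoints lie together in some bag; and for every vertex, the bags containing it form a connected subtree. Here bags containing vertex 5 are not connected in the tree, so the decomposition is invalid.

No — bags containing vertex 5 are not connected in the tree.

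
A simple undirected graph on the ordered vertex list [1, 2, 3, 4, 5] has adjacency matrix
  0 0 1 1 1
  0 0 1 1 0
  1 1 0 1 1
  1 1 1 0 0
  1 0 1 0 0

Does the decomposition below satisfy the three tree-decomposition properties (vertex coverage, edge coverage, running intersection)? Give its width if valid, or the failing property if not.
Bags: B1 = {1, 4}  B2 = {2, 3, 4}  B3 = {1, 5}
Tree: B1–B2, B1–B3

A tree decomposition must satisfy three properties: every vertex lies in some bag; for every edge, both endpoints lie together in some bag; and for every vertex, the bags containing it form a connected subtree. Here edge (3,1) lies in no bag, so the decomposition is invalid.

No — edge (3,1) lies in no bag.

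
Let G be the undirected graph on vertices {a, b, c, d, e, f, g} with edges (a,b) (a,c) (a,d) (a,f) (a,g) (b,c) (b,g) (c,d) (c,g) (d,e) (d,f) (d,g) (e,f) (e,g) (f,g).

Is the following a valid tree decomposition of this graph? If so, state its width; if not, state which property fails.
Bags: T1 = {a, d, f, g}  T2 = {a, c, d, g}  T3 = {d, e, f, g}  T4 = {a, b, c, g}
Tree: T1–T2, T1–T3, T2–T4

Every vertex of G appears in some bag (union = {a, b, c, d, e, f, g}); every edge is covered by a bag; and for each vertex v the set of bags containing v is connected in the bag tree. The decomposition is therefore valid. The largest bag has 4 vertices, so the width is 3.

Yes; width 3.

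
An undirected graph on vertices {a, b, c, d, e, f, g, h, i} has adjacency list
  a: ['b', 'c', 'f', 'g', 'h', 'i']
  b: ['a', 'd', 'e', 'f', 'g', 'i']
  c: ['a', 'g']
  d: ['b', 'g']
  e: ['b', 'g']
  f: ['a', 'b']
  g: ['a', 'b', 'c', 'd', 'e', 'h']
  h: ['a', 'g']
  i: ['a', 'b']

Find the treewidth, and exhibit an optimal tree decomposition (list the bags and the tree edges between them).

Treewidth 2.
One such decomposition:
Bags: B1 = {b, d, g}  B2 = {a, b, g}  B3 = {b, e, g}  B4 = {a, b, f}  B5 = {a, b, i}  B6 = {a, g, h}  B7 = {a, c, g}
Tree: B1–B2, B1–B3, B2–B4, B2–B5, B2–B6, B2–B7

Every bag has size at most 3, so the width is 3 − 1 = 2 and tw(G) ≤ 2. Conversely, {a, g, h} is a clique of size 3, and the vertices of any clique must share a bag in every tree decomposition; so some bag has ≥ 3 vertices and tw(G) ≥ 2. Hence tw(G) = 2 exactly.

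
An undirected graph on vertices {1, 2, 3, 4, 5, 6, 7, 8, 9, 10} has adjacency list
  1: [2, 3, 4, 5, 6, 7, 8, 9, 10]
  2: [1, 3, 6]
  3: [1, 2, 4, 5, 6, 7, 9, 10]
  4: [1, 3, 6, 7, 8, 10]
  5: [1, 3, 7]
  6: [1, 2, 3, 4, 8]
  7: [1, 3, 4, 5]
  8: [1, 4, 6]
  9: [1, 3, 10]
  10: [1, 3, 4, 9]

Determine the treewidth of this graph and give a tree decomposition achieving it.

Treewidth 3.
Bags: B1 = {1, 3, 4, 10}  B2 = {1, 3, 4, 7}  B3 = {1, 3, 4, 6}  B4 = {1, 2, 3, 6}  B5 = {1, 3, 9, 10}  B6 = {1, 4, 6, 8}  B7 = {1, 3, 5, 7}
Tree: B1–B2, B2–B3, B3–B4, B1–B5, B3–B6, B2–B7

Every bag has size at most 4, so the width is 4 − 1 = 3 and tw(G) ≤ 3. On the other hand G contains the 4-clique {1, 4, 6, 8}. A clique must lie in a single bag of any decomposition, so no decomposition can have width below 3. The upper and lower bounds meet at 3, so that is the treewidth.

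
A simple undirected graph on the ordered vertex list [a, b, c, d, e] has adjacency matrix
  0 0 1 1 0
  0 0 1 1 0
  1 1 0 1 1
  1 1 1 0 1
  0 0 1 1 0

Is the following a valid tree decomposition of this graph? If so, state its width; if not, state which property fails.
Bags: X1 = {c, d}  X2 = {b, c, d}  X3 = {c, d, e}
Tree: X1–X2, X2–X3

A tree decomposition must satisfy three properties: every vertex lies in some bag; for every edge, both endpoints lie together in some bag; and for every vertex, the bags containing it form a connected subtree. Here vertex a appears in no bag, so the decomposition is invalid.

No — vertex a appears in no bag.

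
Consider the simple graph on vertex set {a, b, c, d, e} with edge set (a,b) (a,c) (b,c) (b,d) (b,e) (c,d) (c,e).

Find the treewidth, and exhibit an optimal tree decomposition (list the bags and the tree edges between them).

Each bag holds 3 vertices, so the decomposition has width 2, which upper-bounds the treewidth. Conversely, {b, c, d} is a clique of size 3, and the vertices of any clique must share a bag in every tree decomposition; so some bag has ≥ 3 vertices and tw(G) ≥ 2. The upper and lower bounds meet at 2, so that is the treewidth.

Treewidth 2.
One optimal decomposition is:
Bags: B1 = {a, b, c}  B2 = {b, c, d}  B3 = {b, c, e}
Tree: B1–B2, B1–B3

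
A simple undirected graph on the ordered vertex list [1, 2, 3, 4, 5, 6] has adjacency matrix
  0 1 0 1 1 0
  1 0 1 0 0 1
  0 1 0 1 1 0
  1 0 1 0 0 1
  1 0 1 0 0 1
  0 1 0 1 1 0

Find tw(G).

A width-3 tree decomposition is:
Bags: B1 = {1, 2, 4, 5}  B2 = {2, 3, 4, 5}  B3 = {2, 4, 5, 6}
Tree: B1–B2, B2–B3
The largest bag has 4 vertices, giving width 3; this decomposition certifies tw(G) ≤ 3. For the lower bound: the 4 vertex sets {1,2}, {3,4}, {5}, {6} are disjoint, each induces a connected subgraph, and every pair is joined by at least one edge of G. Contracting each set to a single vertex therefore yields K_{4} as a minor, and since treewidth is minor-monotone, tw(G) ≥ tw(K_{4}) = 3. Therefore the treewidth is 3.

3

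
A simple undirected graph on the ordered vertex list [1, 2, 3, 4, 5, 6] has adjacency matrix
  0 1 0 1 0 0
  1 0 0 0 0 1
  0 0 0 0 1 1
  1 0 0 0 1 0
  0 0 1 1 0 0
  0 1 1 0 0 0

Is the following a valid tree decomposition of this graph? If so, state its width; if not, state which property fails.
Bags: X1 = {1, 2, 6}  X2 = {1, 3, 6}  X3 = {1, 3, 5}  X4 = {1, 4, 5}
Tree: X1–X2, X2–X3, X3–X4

Yes; width 2.

Vertex coverage: the bags together contain {1, 2, 3, 4, 5, 6}, the full vertex set. Edge coverage: each edge of G has both endpoints in at least one bag. Running intersection: for every vertex, the bags containing it form a connected subtree. All three properties hold, so this is a valid tree decomposition of width max|bag| − 1 = 2, and hence tw(G) ≤ 2.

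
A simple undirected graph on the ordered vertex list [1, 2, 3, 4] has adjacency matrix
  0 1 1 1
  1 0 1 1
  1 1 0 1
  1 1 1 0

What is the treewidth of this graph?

A width-3 tree decomposition is:
Bags: B1 = {1, 2, 3, 4}
Tree: (single bag)
With just one bag of size 4, the width is 4 − 1 = 3, so tw(G) ≤ 3. On the other hand G contains the 4-clique {1, 2, 3, 4}. A clique must lie in a single bag of any decomposition, so no decomposition can have width below 3. Combining the bounds, tw(G) = 3.

3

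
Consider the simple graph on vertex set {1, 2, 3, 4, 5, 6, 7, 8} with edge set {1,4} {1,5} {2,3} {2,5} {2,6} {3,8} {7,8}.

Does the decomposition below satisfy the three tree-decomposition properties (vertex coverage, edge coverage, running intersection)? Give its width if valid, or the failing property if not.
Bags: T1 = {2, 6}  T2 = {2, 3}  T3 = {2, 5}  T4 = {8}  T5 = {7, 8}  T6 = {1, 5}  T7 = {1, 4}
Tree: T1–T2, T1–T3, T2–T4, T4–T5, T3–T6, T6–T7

A tree decomposition must satisfy three properties: every vertex lies in some bag; for every edge, both endpoints lie together in some bag; and for every vertex, the bags containing it form a connected subtree. Here edge (3,8) lies in no bag, so the decomposition is invalid.

No — edge (3,8) lies in no bag.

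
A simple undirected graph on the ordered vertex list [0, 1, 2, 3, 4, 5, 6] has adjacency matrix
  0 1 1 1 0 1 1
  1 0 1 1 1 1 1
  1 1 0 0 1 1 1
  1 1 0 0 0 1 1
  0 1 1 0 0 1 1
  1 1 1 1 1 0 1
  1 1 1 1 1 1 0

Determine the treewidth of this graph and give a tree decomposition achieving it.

Treewidth 4.
Bags: B1 = {0, 1, 3, 5, 6}  B2 = {0, 1, 2, 5, 6}  B3 = {1, 2, 4, 5, 6}
Tree: B1–B2, B2–B3

Every bag has size at most 5, so the width is 5 − 1 = 4 and tw(G) ≤ 4. Conversely, {0, 1, 2, 5, 6} is a clique of size 5, and the vertices of any clique must share a bag in every tree decomposition; so some bag has ≥ 5 vertices and tw(G) ≥ 4. Hence tw(G) = 4 exactly.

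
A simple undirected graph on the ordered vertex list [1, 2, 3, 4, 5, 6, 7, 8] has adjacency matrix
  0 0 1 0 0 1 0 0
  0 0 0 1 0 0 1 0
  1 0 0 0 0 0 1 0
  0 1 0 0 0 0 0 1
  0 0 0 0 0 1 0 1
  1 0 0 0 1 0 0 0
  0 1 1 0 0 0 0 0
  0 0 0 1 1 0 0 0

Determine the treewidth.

A width-2 tree decomposition is:
Bags: B1 = {5, 6, 8}  B2 = {4, 6, 8}  B3 = {2, 4, 6}  B4 = {2, 6, 7}  B5 = {3, 6, 7}  B6 = {1, 3, 6}
Tree: B1–B2, B2–B3, B3–B4, B4–B5, B5–B6
Each bag holds 3 vertices, so the decomposition has width 2, which upper-bounds the treewidth. For the lower bound, G contains the cycle 6–5–8–4–2–7–3–1–6, so G is not a forest; only forests have treewidth ≤ 1, hence tw(G) ≥ 2. Therefore the treewidth is 2.

2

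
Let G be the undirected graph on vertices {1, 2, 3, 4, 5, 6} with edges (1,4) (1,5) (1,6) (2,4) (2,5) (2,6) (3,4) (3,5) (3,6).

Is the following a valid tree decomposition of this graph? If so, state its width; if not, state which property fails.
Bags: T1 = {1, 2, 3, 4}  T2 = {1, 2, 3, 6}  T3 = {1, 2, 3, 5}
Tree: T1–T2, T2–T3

Checking the three conditions: (i) the bags cover all of {1, 2, 3, 4, 5, 6}; (ii) for each edge, some bag contains both endpoints; (iii) the bags containing any fixed vertex form a subtree. All hold, so the decomposition is valid with width 4 − 1 = 3.

Yes; width 3.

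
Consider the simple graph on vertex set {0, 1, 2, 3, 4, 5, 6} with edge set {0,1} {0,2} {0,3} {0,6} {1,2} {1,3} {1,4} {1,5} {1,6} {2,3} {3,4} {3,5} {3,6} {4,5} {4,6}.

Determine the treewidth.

3

A width-3 tree decomposition is:
Bags: B1 = {1, 3, 4, 6}  B2 = {0, 1, 3, 6}  B3 = {0, 1, 2, 3}  B4 = {1, 3, 4, 5}
Tree: B1–B2, B2–B3, B1–B4
Each bag holds 4 vertices, so the decomposition has width 3, which upper-bounds the treewidth. On the other hand G contains the 4-clique {0, 1, 2, 3}. A clique must lie in a single bag of any decomposition, so no decomposition can have width below 3. Combining the bounds, tw(G) = 3.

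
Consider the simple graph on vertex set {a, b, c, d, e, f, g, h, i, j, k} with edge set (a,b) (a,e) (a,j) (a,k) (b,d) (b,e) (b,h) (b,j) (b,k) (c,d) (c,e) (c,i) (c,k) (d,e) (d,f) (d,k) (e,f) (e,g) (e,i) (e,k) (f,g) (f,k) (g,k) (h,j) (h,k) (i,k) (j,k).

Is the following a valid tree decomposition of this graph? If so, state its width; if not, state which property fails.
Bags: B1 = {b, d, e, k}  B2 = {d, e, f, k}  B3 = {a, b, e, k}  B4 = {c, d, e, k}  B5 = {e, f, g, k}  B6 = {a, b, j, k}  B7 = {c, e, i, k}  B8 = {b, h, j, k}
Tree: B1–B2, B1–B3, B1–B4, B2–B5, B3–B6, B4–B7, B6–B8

Vertex coverage: the bags together contain {a, b, c, d, e, f, g, h, i, j, k}, the full vertex set. Edge coverage: each edge of G has both endpoints in at least one bag. Running intersection: for every vertex, the bags containing it form a connected subtree. All three properties hold, so this is a valid tree decomposition of width max|bag| − 1 = 3, and hence tw(G) ≤ 3.

Yes; width 3.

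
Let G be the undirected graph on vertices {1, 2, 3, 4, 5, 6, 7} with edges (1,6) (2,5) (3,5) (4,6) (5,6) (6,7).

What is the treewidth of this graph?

1

A width-1 tree decomposition is:
Bags: B1 = {4, 6}  B2 = {5, 6}  B3 = {6, 7}  B4 = {2, 5}  B5 = {3, 5}  B6 = {1, 6}
Tree: B1–B2, B1–B3, B2–B4, B2–B5, B1–B6
Every bag has size at most 2, so the width is 2 − 1 = 1 and tw(G) ≤ 1. G has an edge, so its treewidth is at least 1. Therefore the treewidth is 1.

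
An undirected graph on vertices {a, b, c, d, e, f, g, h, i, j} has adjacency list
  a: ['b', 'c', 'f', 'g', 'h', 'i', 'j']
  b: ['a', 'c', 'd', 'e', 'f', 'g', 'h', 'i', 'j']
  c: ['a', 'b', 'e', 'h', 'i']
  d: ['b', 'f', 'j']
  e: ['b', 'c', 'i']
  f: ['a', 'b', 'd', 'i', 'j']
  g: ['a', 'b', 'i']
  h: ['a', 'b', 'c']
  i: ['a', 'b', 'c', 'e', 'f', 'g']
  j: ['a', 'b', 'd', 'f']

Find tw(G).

A width-3 tree decomposition is:
Bags: B1 = {a, b, g, i}  B2 = {a, b, f, i}  B3 = {a, b, f, j}  B4 = {a, b, c, i}  B5 = {b, c, e, i}  B6 = {a, b, c, h}  B7 = {b, d, f, j}
Tree: B1–B2, B2–B3, B2–B4, B4–B5, B4–B6, B3–B7
Each bag holds 4 vertices, so the decomposition has width 3, which upper-bounds the treewidth. Conversely, {b, d, f, j} is a clique of size 4, and the vertices of any clique must share a bag in every tree decomposition; so some bag has ≥ 4 vertices and tw(G) ≥ 3. Combining the bounds, tw(G) = 3.

3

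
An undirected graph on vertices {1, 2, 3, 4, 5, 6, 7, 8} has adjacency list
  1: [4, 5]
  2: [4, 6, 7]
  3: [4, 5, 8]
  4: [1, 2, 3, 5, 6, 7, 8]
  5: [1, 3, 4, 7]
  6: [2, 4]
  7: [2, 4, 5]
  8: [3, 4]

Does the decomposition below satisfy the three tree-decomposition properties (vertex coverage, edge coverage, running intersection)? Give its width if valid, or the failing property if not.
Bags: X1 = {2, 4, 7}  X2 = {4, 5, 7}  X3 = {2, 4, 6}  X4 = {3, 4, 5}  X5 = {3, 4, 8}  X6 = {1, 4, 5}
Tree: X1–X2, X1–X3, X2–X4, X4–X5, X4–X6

Yes; width 2.

Every vertex of G appears in some bag (union = {1, 2, 3, 4, 5, 6, 7, 8}); every edge is covered by a bag; and for each vertex v the set of bags containing v is connected in the bag tree. The decomposition is therefore valid. The largest bag has 3 vertices, so the width is 2.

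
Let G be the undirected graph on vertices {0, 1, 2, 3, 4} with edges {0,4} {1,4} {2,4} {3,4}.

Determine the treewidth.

1

A width-1 tree decomposition is:
Bags: B1 = {2, 4}  B2 = {1, 4}  B3 = {0, 4}  B4 = {3, 4}
Tree: B1–B2, B2–B3, B3–B4
Each bag holds 2 vertices, so the decomposition has width 1, which upper-bounds the treewidth. Since G has at least one edge (e.g. 2–4), it is not an edgeless graph, so tw(G) ≥ 1. Therefore the treewidth is 1.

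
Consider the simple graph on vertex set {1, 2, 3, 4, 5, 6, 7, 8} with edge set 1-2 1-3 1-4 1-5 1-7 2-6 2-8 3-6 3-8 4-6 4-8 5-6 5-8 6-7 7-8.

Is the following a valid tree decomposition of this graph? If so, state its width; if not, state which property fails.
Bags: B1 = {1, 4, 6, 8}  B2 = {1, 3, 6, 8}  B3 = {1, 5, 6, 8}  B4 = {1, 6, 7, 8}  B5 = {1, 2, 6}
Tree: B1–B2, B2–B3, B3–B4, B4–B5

A tree decomposition must satisfy three properties: every vertex lies in some bag; for every edge, both endpoints lie together in some bag; and for every vertex, the bags containing it form a connected subtree. Here edge (8,2) lies in no bag, so the decomposition is invalid.

No — edge (8,2) lies in no bag.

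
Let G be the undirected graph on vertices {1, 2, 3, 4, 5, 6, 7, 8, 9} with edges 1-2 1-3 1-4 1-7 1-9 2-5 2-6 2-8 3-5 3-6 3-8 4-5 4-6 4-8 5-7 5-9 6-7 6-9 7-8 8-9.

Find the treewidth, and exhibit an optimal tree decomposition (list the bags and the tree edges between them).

Treewidth 4.
One such decomposition:
Bags: B1 = {1, 5, 6, 8, 9}  B2 = {1, 2, 5, 6, 8}  B3 = {1, 4, 5, 6, 8}  B4 = {1, 5, 6, 7, 8}  B5 = {1, 3, 5, 6, 8}
Tree: B1–B2, B2–B3, B3–B4, B4–B5

Each bag holds 5 vertices, so the decomposition has width 4, which upper-bounds the treewidth. For the lower bound: the 5 vertex sets {8,9}, {2,6}, {1,4}, {5}, {7} are disjoint, each induces a connected subgraph, and every pair is joined by at least one edge of G. Contracting each set to a single vertex therefore yields K_{5} as a minor, and since treewidth is minor-monotone, tw(G) ≥ tw(K_{5}) = 4. Therefore the treewidth is 4.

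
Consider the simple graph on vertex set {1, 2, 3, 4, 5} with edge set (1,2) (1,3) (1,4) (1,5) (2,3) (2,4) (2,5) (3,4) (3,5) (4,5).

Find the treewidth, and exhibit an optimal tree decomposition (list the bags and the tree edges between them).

Treewidth 4.
One such decomposition:
Bags: B1 = {1, 2, 3, 4, 5}
Tree: (single bag)

A single bag containing all 5 vertices is trivially a valid decomposition of width 4. On the other hand G contains the 5-clique {1, 2, 3, 4, 5}. A clique must lie in a single bag of any decomposition, so no decomposition can have width below 4. Therefore the treewidth is 4.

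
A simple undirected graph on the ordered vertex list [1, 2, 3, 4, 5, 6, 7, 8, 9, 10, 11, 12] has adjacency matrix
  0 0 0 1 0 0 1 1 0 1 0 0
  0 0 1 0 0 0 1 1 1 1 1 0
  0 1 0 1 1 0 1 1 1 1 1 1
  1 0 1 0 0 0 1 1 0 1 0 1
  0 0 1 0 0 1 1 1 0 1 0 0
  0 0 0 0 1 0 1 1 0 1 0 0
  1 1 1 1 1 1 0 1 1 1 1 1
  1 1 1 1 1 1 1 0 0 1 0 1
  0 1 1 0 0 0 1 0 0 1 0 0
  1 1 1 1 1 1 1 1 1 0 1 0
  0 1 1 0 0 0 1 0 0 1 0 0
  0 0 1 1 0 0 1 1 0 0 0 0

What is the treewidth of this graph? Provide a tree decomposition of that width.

Treewidth 4.
Bags: B1 = {3, 4, 7, 8, 12}  B2 = {3, 4, 7, 8, 10}  B3 = {3, 5, 7, 8, 10}  B4 = {2, 3, 7, 8, 10}  B5 = {1, 4, 7, 8, 10}  B6 = {5, 6, 7, 8, 10}  B7 = {2, 3, 7, 9, 10}  B8 = {2, 3, 7, 10, 11}
Tree: B1–B2, B2–B3, B3–B4, B2–B5, B3–B6, B4–B7, B4–B8

Each bag holds 5 vertices, so the decomposition has width 4, which upper-bounds the treewidth. For the lower bound, the 5 vertices {1, 4, 7, 8, 10} are pairwise adjacent, and any tree decomposition puts a clique entirely inside one bag — forcing width ≥ 4. Combining the bounds, tw(G) = 4.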